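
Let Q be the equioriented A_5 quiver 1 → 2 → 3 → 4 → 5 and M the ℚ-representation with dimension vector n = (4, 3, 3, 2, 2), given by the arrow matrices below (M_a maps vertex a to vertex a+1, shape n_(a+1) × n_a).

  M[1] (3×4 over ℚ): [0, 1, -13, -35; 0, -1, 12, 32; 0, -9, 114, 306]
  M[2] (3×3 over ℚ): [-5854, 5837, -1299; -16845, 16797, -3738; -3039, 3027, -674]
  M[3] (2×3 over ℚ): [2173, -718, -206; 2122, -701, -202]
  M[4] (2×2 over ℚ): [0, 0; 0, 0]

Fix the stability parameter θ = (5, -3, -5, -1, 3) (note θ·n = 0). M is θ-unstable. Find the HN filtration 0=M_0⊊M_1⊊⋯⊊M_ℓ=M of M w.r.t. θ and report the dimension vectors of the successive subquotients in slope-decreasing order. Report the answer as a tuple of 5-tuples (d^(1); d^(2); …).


Barcode: M ≅ I[1,1]^2, I[1,2], I[1,4], I[2,4], I[3,3], I[5,5]^2. HN layers by μ_θ (6 steps, strictly decreasing):
  μ^(1)=5; μ^(2)=3; μ^(3)=1; μ^(4)=-1; μ^(5)=-4; μ^(6)=-5

((2, 0, 0, 0, 0); (0, 0, 0, 0, 2); (1, 1, 0, 0, 0); (1, 1, 1, 2, 0); (0, 1, 1, 0, 0); (0, 0, 1, 0, 0))


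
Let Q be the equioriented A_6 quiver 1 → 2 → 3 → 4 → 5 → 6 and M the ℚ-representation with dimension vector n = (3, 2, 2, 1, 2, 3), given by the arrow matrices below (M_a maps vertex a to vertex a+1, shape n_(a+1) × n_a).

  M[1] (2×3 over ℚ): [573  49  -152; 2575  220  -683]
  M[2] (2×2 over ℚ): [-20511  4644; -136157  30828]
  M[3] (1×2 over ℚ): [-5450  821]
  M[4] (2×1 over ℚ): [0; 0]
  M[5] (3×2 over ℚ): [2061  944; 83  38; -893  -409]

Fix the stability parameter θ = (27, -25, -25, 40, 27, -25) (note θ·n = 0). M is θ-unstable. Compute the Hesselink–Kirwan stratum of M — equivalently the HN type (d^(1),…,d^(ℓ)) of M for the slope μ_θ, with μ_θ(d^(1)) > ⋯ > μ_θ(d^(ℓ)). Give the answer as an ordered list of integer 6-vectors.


Via rank(M_{q-1}∘⋯∘M_p): M ≅ I[1,1], I[1,2], I[1,4], I[3,3], I[5,6]^2, I[6,6].
μ_θ-semistable layers: μ^(1)=40; μ^(2)=27; μ^(3)=1; μ^(4)=-23/3; μ^(5)=-25

((0, 0, 0, 1, 0, 0); (1, 0, 0, 0, 0, 0); (1, 1, 0, 0, 2, 2); (1, 1, 1, 0, 0, 0); (0, 0, 1, 0, 0, 1))


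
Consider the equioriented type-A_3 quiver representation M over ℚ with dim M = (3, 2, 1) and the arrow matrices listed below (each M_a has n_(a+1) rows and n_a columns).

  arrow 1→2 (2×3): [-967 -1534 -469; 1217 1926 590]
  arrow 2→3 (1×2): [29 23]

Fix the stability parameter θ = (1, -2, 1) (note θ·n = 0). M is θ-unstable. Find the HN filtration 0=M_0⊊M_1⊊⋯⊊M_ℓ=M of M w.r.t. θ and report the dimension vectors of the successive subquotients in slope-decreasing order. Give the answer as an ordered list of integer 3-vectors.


Interval decomposition of M: I[1,1], I[1,2], I[1,3].
HN type (ℓ=2): μ^(1)=1; μ^(2)=-1/2

((1, 0, 1); (2, 2, 0))


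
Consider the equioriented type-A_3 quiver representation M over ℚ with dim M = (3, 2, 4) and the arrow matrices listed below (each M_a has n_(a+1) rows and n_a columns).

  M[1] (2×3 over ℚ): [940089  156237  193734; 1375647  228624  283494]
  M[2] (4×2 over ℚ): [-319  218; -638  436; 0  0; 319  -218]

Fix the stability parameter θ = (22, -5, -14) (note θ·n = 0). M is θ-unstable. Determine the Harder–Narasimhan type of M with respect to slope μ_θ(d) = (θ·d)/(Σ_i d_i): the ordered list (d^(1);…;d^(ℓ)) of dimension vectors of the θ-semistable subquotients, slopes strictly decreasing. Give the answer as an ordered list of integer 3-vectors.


Interval decomposition of M: I[1,1], I[1,2], I[1,3], I[3,3]^3.
HN type (ℓ=4): μ^(1)=22; μ^(2)=17/2; μ^(3)=1; μ^(4)=-14

((1, 0, 0); (1, 1, 0); (1, 1, 1); (0, 0, 3))


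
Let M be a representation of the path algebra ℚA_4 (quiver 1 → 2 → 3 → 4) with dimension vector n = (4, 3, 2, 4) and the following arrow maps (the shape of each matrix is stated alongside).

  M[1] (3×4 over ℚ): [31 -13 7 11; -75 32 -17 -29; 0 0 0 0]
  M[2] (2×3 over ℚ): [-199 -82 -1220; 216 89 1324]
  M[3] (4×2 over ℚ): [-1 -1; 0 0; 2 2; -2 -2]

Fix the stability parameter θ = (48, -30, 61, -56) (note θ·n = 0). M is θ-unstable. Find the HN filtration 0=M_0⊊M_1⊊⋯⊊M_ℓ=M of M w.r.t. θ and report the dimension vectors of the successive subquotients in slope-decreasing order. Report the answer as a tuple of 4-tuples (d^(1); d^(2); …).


Via rank(M_{q-1}∘⋯∘M_p): M ≅ I[1,1]^2, I[1,3], I[1,4], I[2,2], I[4,4]^3.
μ_θ-semistable layers: μ^(1)=61; μ^(2)=48; μ^(3)=9; μ^(4)=23/4; μ^(5)=-30; μ^(6)=-56

((0, 0, 1, 0); (2, 0, 0, 0); (1, 1, 0, 0); (1, 1, 1, 1); (0, 1, 0, 0); (0, 0, 0, 3))


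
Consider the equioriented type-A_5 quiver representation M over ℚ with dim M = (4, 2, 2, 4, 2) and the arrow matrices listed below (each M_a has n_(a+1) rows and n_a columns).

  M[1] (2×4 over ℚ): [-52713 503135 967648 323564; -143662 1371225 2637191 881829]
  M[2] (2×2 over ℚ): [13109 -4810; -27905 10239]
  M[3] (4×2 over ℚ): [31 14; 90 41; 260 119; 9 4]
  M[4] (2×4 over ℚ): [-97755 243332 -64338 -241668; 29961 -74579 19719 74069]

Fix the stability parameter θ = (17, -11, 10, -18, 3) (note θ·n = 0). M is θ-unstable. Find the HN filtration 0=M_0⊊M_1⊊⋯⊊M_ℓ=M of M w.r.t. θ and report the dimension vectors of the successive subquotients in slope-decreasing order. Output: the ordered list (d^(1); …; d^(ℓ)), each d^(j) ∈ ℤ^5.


Interval decomposition of M: I[1,1]^2, I[1,4], I[1,5], I[4,4], I[4,5].
HN type (ℓ=4): μ^(1)=17; μ^(2)=3; μ^(3)=-1/2; μ^(4)=-18

((2, 0, 0, 0, 0); (0, 0, 0, 0, 2); (2, 2, 2, 2, 0); (0, 0, 0, 2, 0))


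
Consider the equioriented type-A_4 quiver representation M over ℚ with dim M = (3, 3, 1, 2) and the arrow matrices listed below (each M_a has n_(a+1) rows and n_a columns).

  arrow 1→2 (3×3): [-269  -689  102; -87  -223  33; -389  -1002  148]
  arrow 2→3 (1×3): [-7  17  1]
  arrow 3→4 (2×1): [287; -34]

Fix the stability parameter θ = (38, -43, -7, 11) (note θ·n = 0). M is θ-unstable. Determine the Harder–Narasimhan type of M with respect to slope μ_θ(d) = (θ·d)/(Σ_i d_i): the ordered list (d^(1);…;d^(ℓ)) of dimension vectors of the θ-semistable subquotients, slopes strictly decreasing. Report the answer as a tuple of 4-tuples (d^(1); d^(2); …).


Barcode: M ≅ I[1,2]^2, I[1,4], I[4,4]. HN layers by μ_θ (3 steps, strictly decreasing):
  μ^(1)=11; μ^(2)=-5/2; μ^(3)=-4

((0, 0, 0, 2); (2, 2, 0, 0); (1, 1, 1, 0))


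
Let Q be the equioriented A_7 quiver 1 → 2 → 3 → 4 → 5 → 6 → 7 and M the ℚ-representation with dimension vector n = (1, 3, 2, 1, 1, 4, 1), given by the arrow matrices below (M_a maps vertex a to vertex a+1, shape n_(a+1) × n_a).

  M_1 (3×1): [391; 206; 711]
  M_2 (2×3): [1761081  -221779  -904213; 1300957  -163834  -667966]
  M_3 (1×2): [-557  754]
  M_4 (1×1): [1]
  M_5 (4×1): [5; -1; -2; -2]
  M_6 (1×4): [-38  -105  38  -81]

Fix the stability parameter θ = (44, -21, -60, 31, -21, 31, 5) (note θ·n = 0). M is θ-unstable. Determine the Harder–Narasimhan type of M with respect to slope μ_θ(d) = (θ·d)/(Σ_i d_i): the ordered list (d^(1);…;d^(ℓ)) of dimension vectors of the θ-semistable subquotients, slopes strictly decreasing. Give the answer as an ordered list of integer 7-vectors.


Interval decomposition of M: I[1,3], I[2,2], I[2,7], I[6,6]^3.
HN type (ℓ=6): μ^(1)=31; μ^(2)=18; μ^(3)=5; μ^(4)=-37/3; μ^(5)=-21; μ^(6)=-81/2

((0, 0, 0, 0, 0, 3, 0); (0, 0, 0, 0, 0, 1, 1); (0, 0, 0, 1, 1, 0, 0); (1, 1, 1, 0, 0, 0, 0); (0, 1, 0, 0, 0, 0, 0); (0, 1, 1, 0, 0, 0, 0))


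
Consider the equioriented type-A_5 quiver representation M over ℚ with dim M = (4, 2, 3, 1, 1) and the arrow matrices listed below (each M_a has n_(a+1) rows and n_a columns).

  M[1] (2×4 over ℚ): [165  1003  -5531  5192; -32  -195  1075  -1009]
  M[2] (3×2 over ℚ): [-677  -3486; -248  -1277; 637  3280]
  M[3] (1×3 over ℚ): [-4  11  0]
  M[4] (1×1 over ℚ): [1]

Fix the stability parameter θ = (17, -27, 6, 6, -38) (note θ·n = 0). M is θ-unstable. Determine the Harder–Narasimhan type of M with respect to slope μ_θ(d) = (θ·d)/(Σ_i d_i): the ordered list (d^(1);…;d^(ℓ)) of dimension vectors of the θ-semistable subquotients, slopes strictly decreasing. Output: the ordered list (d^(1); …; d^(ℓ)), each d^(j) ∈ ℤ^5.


Via rank(M_{q-1}∘⋯∘M_p): M ≅ I[1,1]^2, I[1,3], I[1,5], I[3,3].
μ_θ-semistable layers: μ^(1)=17; μ^(2)=6; μ^(3)=-5; μ^(4)=-36/5

((2, 0, 0, 0, 0); (0, 0, 2, 0, 0); (1, 1, 0, 0, 0); (1, 1, 1, 1, 1))


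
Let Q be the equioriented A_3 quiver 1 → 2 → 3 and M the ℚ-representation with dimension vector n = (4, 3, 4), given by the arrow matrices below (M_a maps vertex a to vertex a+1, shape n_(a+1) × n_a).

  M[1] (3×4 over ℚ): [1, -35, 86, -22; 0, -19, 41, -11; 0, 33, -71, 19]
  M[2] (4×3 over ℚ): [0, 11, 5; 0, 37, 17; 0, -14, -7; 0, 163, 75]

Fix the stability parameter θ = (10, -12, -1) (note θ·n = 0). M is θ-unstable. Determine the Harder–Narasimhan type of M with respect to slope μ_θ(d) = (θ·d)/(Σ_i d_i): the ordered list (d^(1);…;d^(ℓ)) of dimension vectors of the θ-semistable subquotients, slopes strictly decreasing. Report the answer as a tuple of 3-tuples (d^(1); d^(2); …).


Via rank(M_{q-1}∘⋯∘M_p): M ≅ I[1,1], I[1,2], I[1,3]^2, I[3,3]^2.
μ_θ-semistable layers: μ^(1)=10; μ^(2)=-1

((1, 0, 0); (3, 3, 4))


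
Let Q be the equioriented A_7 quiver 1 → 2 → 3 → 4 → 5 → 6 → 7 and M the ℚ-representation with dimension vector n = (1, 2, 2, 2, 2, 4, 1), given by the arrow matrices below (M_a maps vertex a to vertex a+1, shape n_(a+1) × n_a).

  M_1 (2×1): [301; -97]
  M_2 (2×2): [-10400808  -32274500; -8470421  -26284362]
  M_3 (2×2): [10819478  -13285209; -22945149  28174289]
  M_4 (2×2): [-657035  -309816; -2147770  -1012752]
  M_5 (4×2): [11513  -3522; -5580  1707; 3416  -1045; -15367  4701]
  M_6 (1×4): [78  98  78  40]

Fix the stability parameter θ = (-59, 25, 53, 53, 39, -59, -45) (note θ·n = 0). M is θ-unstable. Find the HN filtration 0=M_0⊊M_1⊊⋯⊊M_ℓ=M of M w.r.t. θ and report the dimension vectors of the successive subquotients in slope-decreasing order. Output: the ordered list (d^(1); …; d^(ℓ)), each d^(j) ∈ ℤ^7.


Interval decomposition of M: I[1,7], I[2,4], I[5,6], I[6,6]^2.
HN type (ℓ=5): μ^(1)=53; μ^(2)=25; μ^(3)=11; μ^(4)=-10; μ^(5)=-59

((0, 0, 1, 1, 0, 0, 0); (0, 1, 0, 0, 0, 0, 0); (0, 1, 1, 1, 1, 1, 1); (0, 0, 0, 0, 1, 1, 0); (1, 0, 0, 0, 0, 2, 0))


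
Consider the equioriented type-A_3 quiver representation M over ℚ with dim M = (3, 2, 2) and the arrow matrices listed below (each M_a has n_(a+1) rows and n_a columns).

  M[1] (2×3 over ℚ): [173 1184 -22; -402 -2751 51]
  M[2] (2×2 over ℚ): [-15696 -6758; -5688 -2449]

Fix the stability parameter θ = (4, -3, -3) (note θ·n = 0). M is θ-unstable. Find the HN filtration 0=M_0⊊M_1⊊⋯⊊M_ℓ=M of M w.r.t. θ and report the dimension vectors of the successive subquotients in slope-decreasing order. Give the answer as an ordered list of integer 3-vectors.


Interval decomposition of M: I[1,1], I[1,2], I[1,3], I[3,3].
HN type (ℓ=4): μ^(1)=4; μ^(2)=1/2; μ^(3)=-2/3; μ^(4)=-3

((1, 0, 0); (1, 1, 0); (1, 1, 1); (0, 0, 1))


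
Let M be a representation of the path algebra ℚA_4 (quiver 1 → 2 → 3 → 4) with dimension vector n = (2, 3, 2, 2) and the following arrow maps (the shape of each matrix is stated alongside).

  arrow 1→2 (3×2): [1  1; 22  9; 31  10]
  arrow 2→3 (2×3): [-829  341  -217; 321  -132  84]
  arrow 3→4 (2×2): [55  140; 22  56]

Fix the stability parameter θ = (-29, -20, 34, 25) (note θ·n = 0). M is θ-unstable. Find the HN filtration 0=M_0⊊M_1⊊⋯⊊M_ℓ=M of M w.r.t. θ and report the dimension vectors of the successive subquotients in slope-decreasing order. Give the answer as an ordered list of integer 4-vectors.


Barcode: M ≅ I[1,3], I[1,4], I[2,2], I[4,4]. HN layers by μ_θ (5 steps, strictly decreasing):
  μ^(1)=34; μ^(2)=59/2; μ^(3)=25; μ^(4)=-20; μ^(5)=-29

((0, 0, 1, 0); (0, 0, 1, 1); (0, 0, 0, 1); (0, 3, 0, 0); (2, 0, 0, 0))


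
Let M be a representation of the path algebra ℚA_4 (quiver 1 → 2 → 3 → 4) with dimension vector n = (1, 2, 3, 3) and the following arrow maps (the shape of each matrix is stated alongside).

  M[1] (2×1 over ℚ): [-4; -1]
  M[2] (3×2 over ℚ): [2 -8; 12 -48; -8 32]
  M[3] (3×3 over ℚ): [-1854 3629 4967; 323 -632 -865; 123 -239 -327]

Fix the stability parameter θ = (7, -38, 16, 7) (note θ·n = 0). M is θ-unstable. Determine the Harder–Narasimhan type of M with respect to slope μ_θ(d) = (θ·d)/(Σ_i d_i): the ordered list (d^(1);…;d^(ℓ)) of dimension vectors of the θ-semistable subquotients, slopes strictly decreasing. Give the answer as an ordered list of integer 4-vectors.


Via rank(M_{q-1}∘⋯∘M_p): M ≅ I[1,2], I[2,4], I[3,4]^2.
μ_θ-semistable layers: μ^(1)=23/2; μ^(2)=-31/2; μ^(3)=-38

((0, 0, 3, 3); (1, 1, 0, 0); (0, 1, 0, 0))


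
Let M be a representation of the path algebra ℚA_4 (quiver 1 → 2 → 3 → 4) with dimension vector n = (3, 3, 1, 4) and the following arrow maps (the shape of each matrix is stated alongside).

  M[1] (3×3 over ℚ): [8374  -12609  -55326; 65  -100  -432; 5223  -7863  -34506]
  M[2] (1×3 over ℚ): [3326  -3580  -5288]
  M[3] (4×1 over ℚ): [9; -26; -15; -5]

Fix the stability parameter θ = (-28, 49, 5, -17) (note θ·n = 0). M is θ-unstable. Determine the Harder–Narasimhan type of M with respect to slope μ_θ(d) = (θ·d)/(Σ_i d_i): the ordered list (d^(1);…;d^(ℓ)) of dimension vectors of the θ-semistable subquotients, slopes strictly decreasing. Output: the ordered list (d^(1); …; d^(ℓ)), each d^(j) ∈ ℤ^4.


Via rank(M_{q-1}∘⋯∘M_p): M ≅ I[1,1], I[1,2], I[1,4], I[2,2], I[4,4]^3.
μ_θ-semistable layers: μ^(1)=49; μ^(2)=37/3; μ^(3)=-17; μ^(4)=-28

((0, 2, 0, 0); (0, 1, 1, 1); (0, 0, 0, 3); (3, 0, 0, 0))


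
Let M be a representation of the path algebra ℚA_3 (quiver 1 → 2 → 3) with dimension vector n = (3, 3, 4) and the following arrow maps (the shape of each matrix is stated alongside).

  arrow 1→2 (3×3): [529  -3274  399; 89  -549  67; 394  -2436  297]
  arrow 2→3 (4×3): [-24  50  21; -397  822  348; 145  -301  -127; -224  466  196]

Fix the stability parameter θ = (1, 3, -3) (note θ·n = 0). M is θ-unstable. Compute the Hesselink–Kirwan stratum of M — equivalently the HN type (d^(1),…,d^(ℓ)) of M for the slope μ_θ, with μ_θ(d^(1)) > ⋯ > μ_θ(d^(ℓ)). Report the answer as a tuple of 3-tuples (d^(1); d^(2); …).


Interval decomposition of M: I[1,3]^3, I[3,3].
HN type (ℓ=2): μ^(1)=1/3; μ^(2)=-3

((3, 3, 3); (0, 0, 1))


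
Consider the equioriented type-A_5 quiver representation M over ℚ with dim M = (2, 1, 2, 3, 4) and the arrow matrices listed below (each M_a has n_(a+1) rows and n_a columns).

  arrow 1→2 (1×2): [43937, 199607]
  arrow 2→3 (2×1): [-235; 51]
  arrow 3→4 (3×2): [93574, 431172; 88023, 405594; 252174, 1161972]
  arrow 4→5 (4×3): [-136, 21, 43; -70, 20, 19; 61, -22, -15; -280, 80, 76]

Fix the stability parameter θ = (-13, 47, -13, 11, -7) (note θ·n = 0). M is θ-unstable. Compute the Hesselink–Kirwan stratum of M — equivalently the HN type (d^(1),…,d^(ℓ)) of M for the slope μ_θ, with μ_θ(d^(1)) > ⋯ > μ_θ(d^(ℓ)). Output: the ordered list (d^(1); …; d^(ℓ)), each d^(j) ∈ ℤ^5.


Interval decomposition of M: I[1,1], I[1,5], I[3,3], I[4,5]^2, I[5,5].
HN type (ℓ=4): μ^(1)=19/2; μ^(2)=2; μ^(3)=-7; μ^(4)=-13

((0, 1, 1, 1, 1); (0, 0, 0, 2, 2); (0, 0, 0, 0, 1); (2, 0, 1, 0, 0))


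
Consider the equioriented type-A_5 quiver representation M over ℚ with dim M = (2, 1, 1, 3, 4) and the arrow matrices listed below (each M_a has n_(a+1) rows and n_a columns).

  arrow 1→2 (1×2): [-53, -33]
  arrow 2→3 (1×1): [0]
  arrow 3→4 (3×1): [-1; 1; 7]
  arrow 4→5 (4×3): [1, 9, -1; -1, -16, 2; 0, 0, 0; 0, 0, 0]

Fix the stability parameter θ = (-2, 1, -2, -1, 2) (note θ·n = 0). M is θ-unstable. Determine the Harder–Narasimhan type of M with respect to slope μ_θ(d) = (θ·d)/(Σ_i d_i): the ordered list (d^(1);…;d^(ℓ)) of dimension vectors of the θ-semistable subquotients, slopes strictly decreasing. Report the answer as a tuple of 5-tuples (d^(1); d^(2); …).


Barcode: M ≅ I[1,1], I[1,2], I[3,5], I[4,4], I[4,5], I[5,5]^2. HN layers by μ_θ (4 steps, strictly decreasing):
  μ^(1)=2; μ^(2)=1; μ^(3)=-1; μ^(4)=-2

((0, 0, 0, 0, 4); (0, 1, 0, 0, 0); (0, 0, 0, 3, 0); (2, 0, 1, 0, 0))


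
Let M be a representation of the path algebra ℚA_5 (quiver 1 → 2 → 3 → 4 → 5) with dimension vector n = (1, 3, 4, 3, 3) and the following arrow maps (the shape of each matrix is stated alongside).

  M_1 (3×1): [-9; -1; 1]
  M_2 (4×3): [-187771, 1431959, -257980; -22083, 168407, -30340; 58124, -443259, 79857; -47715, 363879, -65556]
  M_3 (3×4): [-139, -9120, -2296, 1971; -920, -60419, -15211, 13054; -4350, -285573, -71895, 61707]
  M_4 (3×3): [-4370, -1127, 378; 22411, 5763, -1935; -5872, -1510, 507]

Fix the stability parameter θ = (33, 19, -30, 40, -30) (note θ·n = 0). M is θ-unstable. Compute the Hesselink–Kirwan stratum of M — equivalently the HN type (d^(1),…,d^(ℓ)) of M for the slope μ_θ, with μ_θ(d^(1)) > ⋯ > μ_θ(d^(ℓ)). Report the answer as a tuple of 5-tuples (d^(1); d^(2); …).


Interval decomposition of M: I[1,2], I[2,5]^2, I[3,3], I[3,5].
HN type (ℓ=4): μ^(1)=26; μ^(2)=5; μ^(3)=-11/2; μ^(4)=-30

((1, 1, 0, 0, 0); (0, 0, 0, 3, 3); (0, 2, 2, 0, 0); (0, 0, 2, 0, 0))


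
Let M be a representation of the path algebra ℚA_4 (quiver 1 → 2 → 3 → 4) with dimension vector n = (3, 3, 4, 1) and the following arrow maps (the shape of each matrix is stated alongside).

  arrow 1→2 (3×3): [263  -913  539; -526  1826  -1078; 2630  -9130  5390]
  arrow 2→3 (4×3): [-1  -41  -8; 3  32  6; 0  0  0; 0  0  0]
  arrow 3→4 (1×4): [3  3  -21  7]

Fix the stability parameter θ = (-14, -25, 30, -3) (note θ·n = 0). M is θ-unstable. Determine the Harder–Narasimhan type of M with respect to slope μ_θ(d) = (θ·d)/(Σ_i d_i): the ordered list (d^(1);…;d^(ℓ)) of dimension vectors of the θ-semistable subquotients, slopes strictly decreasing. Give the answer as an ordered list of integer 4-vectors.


Barcode: M ≅ I[1,1]^2, I[1,3], I[2,2], I[2,4], I[3,3]^2. HN layers by μ_θ (5 steps, strictly decreasing):
  μ^(1)=30; μ^(2)=27/2; μ^(3)=-14; μ^(4)=-39/2; μ^(5)=-25

((0, 0, 3, 0); (0, 0, 1, 1); (2, 0, 0, 0); (1, 1, 0, 0); (0, 2, 0, 0))


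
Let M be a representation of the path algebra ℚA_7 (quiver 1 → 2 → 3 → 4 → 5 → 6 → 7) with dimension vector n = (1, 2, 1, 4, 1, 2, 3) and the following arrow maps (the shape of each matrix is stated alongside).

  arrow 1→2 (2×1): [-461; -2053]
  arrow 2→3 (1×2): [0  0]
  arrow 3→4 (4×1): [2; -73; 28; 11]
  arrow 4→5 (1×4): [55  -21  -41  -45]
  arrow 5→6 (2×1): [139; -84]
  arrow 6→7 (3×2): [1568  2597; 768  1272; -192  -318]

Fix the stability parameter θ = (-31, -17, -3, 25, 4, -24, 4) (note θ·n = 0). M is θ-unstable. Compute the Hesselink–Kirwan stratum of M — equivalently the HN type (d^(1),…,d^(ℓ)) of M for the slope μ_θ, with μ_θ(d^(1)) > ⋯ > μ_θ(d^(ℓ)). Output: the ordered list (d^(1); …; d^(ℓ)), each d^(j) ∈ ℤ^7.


Interval decomposition of M: I[1,2], I[2,2], I[3,4], I[4,4]^2, I[4,7], I[6,6], I[7,7]^2.
HN type (ℓ=7): μ^(1)=25; μ^(2)=4; μ^(3)=5/3; μ^(4)=-3; μ^(5)=-17; μ^(6)=-24; μ^(7)=-31

((0, 0, 0, 3, 0, 0, 0); (0, 0, 0, 0, 0, 0, 3); (0, 0, 0, 1, 1, 1, 0); (0, 0, 1, 0, 0, 0, 0); (0, 2, 0, 0, 0, 0, 0); (0, 0, 0, 0, 0, 1, 0); (1, 0, 0, 0, 0, 0, 0))


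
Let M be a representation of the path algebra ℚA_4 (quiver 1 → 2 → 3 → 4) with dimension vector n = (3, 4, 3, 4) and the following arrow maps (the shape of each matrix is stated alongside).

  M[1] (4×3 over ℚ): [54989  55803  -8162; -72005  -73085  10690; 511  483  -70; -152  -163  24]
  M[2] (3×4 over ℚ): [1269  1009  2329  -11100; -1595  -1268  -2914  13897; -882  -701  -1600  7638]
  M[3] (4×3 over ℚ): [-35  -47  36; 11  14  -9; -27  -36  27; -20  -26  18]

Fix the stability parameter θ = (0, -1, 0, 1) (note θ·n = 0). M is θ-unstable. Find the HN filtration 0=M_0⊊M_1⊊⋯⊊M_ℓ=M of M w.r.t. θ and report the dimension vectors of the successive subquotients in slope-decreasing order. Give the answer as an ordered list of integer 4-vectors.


Interval decomposition of M: I[1,1], I[1,3], I[1,4], I[2,2], I[2,4], I[4,4]^2.
HN type (ℓ=4): μ^(1)=1; μ^(2)=0; μ^(3)=-1/2; μ^(4)=-1

((0, 0, 0, 4); (1, 0, 3, 0); (2, 2, 0, 0); (0, 2, 0, 0))


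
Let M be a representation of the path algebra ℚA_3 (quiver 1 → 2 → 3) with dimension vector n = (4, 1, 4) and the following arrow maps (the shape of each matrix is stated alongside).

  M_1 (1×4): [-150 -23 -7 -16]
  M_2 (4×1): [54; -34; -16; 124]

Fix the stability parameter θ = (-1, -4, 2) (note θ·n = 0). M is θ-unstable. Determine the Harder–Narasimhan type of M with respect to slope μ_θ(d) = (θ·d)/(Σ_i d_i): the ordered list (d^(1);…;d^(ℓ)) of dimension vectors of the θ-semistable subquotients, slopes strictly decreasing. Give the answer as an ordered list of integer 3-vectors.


Via rank(M_{q-1}∘⋯∘M_p): M ≅ I[1,1]^3, I[1,3], I[3,3]^3.
μ_θ-semistable layers: μ^(1)=2; μ^(2)=-1; μ^(3)=-5/2

((0, 0, 4); (3, 0, 0); (1, 1, 0))


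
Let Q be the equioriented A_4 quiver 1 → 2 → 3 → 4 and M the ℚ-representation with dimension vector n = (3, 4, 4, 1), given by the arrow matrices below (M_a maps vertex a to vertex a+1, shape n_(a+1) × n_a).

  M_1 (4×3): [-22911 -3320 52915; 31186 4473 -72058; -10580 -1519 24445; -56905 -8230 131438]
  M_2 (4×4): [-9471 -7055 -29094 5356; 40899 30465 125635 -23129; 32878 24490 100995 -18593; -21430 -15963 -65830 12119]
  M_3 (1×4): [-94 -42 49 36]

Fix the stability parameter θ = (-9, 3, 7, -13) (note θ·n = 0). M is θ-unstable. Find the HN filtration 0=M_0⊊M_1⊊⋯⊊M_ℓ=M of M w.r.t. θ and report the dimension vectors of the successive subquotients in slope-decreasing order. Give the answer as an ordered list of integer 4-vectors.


Interval decomposition of M: I[1,2], I[1,3], I[1,4], I[2,3], I[3,3].
HN type (ℓ=4): μ^(1)=7; μ^(2)=3; μ^(3)=-1; μ^(4)=-9

((0, 0, 3, 0); (0, 3, 0, 0); (0, 1, 1, 1); (3, 0, 0, 0))


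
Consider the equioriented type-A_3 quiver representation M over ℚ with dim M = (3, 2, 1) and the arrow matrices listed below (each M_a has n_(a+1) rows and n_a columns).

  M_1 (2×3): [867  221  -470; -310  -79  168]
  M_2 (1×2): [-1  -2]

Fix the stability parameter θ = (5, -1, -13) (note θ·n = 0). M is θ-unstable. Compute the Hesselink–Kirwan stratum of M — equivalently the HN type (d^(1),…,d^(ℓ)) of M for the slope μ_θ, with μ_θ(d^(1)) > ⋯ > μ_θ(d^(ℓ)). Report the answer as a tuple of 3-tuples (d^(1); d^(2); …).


Barcode: M ≅ I[1,1], I[1,2], I[1,3]. HN layers by μ_θ (3 steps, strictly decreasing):
  μ^(1)=5; μ^(2)=2; μ^(3)=-3

((1, 0, 0); (1, 1, 0); (1, 1, 1))


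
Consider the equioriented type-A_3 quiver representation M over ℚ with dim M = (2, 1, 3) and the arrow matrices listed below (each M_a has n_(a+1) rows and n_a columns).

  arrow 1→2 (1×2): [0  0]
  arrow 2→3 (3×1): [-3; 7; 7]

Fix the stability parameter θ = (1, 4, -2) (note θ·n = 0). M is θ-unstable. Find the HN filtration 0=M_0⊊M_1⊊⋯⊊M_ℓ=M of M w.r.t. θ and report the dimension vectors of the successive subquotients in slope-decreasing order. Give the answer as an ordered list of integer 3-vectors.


Barcode: M ≅ I[1,1]^2, I[2,3], I[3,3]^2. HN layers by μ_θ (2 steps, strictly decreasing):
  μ^(1)=1; μ^(2)=-2

((2, 1, 1); (0, 0, 2))


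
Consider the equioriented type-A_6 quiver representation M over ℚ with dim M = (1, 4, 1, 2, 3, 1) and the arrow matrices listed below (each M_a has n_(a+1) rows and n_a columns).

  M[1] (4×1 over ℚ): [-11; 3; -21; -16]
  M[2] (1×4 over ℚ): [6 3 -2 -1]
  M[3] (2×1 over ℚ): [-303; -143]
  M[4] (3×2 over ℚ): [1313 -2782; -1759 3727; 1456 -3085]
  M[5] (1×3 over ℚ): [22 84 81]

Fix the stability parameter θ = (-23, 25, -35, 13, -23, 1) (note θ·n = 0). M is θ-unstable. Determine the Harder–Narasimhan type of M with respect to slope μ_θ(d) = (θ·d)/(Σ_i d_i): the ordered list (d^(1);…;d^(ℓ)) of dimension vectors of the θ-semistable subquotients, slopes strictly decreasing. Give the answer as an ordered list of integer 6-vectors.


Interval decomposition of M: I[1,6], I[2,2]^3, I[4,5], I[5,5].
HN type (ℓ=4): μ^(1)=25; μ^(2)=1; μ^(3)=-5; μ^(4)=-23

((0, 3, 0, 0, 0, 0); (0, 0, 0, 0, 0, 1); (0, 1, 1, 2, 2, 0); (1, 0, 0, 0, 1, 0))


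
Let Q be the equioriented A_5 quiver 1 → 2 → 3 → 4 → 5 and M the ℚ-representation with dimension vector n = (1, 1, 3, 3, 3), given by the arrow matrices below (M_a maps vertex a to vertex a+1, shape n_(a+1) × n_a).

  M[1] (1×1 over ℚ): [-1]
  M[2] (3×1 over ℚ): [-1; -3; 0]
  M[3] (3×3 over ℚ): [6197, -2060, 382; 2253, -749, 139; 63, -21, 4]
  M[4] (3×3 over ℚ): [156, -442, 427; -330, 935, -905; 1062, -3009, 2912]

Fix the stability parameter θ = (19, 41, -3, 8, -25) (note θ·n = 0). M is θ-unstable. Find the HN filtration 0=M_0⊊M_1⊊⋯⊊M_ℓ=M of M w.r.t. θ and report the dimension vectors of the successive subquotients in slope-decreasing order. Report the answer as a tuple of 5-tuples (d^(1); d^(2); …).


Barcode: M ≅ I[1,4], I[3,5]^2, I[5,5]. HN layers by μ_θ (3 steps, strictly decreasing):
  μ^(1)=65/4; μ^(2)=-20/3; μ^(3)=-25

((1, 1, 1, 1, 0); (0, 0, 2, 2, 2); (0, 0, 0, 0, 1))


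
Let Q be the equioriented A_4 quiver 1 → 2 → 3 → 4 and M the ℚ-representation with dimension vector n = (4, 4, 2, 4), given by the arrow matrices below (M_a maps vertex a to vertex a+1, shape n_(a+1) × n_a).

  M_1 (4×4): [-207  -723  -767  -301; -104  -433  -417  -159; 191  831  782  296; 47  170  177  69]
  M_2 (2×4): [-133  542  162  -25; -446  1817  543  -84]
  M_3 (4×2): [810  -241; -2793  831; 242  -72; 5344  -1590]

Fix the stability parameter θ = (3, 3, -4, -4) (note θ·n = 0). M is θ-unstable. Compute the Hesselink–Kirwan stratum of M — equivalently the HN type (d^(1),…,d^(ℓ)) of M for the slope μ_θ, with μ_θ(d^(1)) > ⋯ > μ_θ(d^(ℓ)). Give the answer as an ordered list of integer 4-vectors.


Interval decomposition of M: I[1,2]^2, I[1,4]^2, I[4,4]^2.
HN type (ℓ=3): μ^(1)=3; μ^(2)=-1/2; μ^(3)=-4

((2, 2, 0, 0); (2, 2, 2, 2); (0, 0, 0, 2))


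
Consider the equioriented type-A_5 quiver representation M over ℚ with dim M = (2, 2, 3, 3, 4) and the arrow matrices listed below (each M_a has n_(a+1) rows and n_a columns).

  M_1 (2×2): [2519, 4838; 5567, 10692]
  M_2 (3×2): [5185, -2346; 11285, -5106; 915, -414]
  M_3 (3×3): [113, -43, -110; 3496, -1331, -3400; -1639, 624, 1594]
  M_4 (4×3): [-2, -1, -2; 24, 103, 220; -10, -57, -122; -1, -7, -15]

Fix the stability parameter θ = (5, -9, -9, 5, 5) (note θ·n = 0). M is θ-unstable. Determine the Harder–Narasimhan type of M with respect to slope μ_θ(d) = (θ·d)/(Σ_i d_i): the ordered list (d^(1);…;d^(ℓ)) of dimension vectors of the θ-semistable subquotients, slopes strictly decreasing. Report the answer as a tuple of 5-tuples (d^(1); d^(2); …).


Barcode: M ≅ I[1,2], I[1,5], I[3,3], I[3,4], I[4,5], I[5,5]^2. HN layers by μ_θ (4 steps, strictly decreasing):
  μ^(1)=5; μ^(2)=-2; μ^(3)=-13/3; μ^(4)=-9

((0, 0, 0, 3, 4); (1, 1, 0, 0, 0); (1, 1, 1, 0, 0); (0, 0, 2, 0, 0))


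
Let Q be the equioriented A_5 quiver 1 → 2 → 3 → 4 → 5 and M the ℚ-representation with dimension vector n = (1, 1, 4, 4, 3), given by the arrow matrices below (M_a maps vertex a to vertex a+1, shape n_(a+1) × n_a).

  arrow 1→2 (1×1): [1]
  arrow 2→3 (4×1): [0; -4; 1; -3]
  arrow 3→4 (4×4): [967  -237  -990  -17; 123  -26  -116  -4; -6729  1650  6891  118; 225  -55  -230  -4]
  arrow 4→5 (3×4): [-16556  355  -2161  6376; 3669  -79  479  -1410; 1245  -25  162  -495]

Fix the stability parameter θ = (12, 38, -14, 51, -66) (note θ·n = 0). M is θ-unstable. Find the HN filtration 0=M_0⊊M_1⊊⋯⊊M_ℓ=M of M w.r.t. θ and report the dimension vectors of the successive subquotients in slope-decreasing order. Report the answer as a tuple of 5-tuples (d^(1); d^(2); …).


Barcode: M ≅ I[1,5], I[3,4], I[3,5]^2. HN layers by μ_θ (4 steps, strictly decreasing):
  μ^(1)=51; μ^(2)=21/5; μ^(3)=-15/2; μ^(4)=-14

((0, 0, 0, 1, 0); (1, 1, 1, 1, 1); (0, 0, 0, 2, 2); (0, 0, 3, 0, 0))


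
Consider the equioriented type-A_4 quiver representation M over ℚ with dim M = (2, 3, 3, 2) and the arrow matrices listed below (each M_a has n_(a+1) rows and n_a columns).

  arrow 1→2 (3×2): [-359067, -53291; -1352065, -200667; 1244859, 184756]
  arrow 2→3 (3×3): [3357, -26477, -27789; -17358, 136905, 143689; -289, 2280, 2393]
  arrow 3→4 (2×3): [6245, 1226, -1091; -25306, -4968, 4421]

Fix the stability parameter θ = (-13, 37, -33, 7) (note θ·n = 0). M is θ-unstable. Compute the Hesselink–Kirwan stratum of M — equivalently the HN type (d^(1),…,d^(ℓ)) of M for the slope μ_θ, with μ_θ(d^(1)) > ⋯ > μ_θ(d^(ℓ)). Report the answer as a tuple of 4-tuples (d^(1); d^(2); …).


Via rank(M_{q-1}∘⋯∘M_p): M ≅ I[1,4]^2, I[2,3].
μ_θ-semistable layers: μ^(1)=7; μ^(2)=2; μ^(3)=-13

((0, 0, 0, 2); (0, 3, 3, 0); (2, 0, 0, 0))


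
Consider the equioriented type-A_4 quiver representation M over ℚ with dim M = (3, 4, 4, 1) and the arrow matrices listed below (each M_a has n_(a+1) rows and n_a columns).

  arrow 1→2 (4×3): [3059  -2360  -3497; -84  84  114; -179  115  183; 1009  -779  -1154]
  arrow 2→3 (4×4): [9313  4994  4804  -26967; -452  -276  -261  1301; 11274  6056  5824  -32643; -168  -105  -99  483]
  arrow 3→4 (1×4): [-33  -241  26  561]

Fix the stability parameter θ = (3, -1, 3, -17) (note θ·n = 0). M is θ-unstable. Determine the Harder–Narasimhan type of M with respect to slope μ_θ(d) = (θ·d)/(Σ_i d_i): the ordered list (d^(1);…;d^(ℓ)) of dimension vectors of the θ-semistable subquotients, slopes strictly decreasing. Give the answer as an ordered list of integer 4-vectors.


Barcode: M ≅ I[1,3]^2, I[1,4], I[2,3]. HN layers by μ_θ (4 steps, strictly decreasing):
  μ^(1)=3; μ^(2)=1; μ^(3)=-1; μ^(4)=-3

((0, 0, 3, 0); (2, 2, 0, 0); (0, 1, 0, 0); (1, 1, 1, 1))


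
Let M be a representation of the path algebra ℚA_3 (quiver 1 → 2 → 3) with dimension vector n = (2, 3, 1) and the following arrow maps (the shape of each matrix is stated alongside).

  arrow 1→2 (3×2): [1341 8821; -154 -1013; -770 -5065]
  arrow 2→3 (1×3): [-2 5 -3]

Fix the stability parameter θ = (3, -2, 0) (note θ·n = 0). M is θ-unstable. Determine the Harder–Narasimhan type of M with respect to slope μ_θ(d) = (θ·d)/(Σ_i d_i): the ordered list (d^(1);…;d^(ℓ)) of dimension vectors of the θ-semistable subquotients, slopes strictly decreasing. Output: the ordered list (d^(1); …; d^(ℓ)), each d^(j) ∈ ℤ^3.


Via rank(M_{q-1}∘⋯∘M_p): M ≅ I[1,2], I[1,3], I[2,2].
μ_θ-semistable layers: μ^(1)=1/2; μ^(2)=1/3; μ^(3)=-2

((1, 1, 0); (1, 1, 1); (0, 1, 0))


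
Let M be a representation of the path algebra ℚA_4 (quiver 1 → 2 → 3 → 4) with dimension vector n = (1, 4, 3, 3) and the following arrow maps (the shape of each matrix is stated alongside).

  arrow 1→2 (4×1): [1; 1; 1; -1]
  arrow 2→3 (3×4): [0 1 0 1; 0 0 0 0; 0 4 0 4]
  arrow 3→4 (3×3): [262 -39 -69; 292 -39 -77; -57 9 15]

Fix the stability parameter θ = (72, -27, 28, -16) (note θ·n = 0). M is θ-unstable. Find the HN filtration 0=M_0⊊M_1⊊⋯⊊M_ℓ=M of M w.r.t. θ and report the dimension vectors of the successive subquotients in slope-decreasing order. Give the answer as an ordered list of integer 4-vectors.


Barcode: M ≅ I[1,2], I[2,2]^2, I[2,4], I[3,3], I[3,4], I[4,4]. HN layers by μ_θ (5 steps, strictly decreasing):
  μ^(1)=28; μ^(2)=45/2; μ^(3)=6; μ^(4)=-16; μ^(5)=-27

((0, 0, 1, 0); (1, 1, 0, 0); (0, 0, 2, 2); (0, 0, 0, 1); (0, 3, 0, 0))


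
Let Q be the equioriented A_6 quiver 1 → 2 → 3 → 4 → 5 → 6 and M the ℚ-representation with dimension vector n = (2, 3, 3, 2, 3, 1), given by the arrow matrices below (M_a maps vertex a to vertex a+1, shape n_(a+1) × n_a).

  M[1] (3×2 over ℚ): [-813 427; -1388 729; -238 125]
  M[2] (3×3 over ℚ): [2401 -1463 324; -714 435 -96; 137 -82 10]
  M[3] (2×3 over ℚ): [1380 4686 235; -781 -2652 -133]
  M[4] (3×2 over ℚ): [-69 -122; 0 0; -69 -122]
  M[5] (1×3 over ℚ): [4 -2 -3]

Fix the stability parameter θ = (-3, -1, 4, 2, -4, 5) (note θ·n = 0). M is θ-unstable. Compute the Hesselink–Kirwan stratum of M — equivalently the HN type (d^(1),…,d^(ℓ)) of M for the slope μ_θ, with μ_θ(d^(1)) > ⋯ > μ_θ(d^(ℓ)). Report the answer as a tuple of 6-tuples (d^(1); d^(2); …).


Barcode: M ≅ I[1,4], I[1,6], I[2,3], I[5,5]^2. HN layers by μ_θ (7 steps, strictly decreasing):
  μ^(1)=5; μ^(2)=4; μ^(3)=3; μ^(4)=2/3; μ^(5)=-1; μ^(6)=-3; μ^(7)=-4

((0, 0, 0, 0, 0, 1); (0, 0, 1, 0, 0, 0); (0, 0, 1, 1, 0, 0); (0, 0, 1, 1, 1, 0); (0, 3, 0, 0, 0, 0); (2, 0, 0, 0, 0, 0); (0, 0, 0, 0, 2, 0))


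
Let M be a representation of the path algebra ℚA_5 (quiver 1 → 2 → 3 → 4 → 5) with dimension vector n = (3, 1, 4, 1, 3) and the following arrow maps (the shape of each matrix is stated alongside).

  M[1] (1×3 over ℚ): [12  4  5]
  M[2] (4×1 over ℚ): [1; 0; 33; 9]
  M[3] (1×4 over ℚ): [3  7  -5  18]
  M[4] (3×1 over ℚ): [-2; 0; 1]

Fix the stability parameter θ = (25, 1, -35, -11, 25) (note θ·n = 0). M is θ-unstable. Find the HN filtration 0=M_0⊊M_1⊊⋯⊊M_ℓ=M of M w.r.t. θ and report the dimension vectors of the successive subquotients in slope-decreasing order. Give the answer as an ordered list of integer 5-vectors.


Interval decomposition of M: I[1,1]^2, I[1,3], I[3,3]^2, I[3,5], I[5,5]^2.
HN type (ℓ=4): μ^(1)=25; μ^(2)=-3; μ^(3)=-11; μ^(4)=-35

((2, 0, 0, 0, 3); (1, 1, 1, 0, 0); (0, 0, 0, 1, 0); (0, 0, 3, 0, 0))


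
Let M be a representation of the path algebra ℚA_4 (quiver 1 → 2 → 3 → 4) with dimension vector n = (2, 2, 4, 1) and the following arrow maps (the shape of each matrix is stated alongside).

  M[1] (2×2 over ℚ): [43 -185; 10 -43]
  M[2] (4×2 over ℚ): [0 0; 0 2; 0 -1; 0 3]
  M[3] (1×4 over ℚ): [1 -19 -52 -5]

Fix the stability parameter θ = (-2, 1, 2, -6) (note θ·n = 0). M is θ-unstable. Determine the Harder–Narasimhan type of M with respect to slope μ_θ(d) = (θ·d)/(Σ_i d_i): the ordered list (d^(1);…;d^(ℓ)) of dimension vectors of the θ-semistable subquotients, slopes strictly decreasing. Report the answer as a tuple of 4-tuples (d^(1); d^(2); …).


Via rank(M_{q-1}∘⋯∘M_p): M ≅ I[1,2], I[1,4], I[3,3]^3.
μ_θ-semistable layers: μ^(1)=2; μ^(2)=1; μ^(3)=-1; μ^(4)=-2

((0, 0, 3, 0); (0, 1, 0, 0); (0, 1, 1, 1); (2, 0, 0, 0))


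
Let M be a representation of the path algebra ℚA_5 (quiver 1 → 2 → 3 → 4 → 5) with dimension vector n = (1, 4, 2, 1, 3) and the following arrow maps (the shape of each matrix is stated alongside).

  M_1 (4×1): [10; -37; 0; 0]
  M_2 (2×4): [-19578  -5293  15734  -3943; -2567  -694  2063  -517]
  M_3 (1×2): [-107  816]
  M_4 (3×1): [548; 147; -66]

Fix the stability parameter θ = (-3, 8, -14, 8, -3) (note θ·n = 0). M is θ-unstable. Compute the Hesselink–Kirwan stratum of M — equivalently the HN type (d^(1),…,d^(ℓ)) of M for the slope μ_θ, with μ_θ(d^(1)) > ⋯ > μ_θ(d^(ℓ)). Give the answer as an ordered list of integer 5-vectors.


Barcode: M ≅ I[1,5], I[2,2]^2, I[2,3], I[5,5]^2. HN layers by μ_θ (3 steps, strictly decreasing):
  μ^(1)=8; μ^(2)=5/2; μ^(3)=-3

((0, 2, 0, 0, 0); (0, 0, 0, 1, 1); (1, 2, 2, 0, 2))


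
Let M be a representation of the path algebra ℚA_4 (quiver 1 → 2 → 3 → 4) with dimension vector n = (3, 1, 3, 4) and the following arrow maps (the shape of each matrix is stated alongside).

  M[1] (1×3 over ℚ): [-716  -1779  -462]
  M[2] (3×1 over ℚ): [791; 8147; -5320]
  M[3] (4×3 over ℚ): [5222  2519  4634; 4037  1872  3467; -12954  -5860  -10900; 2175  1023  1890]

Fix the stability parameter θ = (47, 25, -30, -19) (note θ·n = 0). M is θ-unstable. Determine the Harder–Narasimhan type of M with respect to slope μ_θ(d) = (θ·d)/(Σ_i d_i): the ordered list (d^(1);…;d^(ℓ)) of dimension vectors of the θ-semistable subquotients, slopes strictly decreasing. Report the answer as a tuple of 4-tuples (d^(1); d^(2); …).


Barcode: M ≅ I[1,1]^2, I[1,4], I[3,4]^2, I[4,4]. HN layers by μ_θ (4 steps, strictly decreasing):
  μ^(1)=47; μ^(2)=23/4; μ^(3)=-19; μ^(4)=-30

((2, 0, 0, 0); (1, 1, 1, 1); (0, 0, 0, 3); (0, 0, 2, 0))


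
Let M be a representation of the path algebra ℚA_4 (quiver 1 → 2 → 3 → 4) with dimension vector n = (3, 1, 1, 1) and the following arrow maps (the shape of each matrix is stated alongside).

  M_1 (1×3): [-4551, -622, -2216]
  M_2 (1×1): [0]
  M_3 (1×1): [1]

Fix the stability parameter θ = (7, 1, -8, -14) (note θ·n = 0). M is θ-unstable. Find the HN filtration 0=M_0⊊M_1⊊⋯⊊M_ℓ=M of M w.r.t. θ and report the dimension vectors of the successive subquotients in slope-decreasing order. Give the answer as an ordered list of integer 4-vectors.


Via rank(M_{q-1}∘⋯∘M_p): M ≅ I[1,1]^2, I[1,2], I[3,4].
μ_θ-semistable layers: μ^(1)=7; μ^(2)=4; μ^(3)=-11

((2, 0, 0, 0); (1, 1, 0, 0); (0, 0, 1, 1))


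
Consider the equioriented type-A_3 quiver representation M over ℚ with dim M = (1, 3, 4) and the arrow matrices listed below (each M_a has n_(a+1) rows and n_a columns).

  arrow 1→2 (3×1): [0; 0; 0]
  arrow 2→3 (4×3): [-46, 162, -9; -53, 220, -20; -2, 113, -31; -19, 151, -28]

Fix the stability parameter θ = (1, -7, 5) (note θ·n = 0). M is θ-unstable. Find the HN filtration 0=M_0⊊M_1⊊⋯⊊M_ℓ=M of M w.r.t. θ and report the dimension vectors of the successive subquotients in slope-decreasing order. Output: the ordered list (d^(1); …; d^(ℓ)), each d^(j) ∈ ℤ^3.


Barcode: M ≅ I[1,1], I[2,3]^3, I[3,3]. HN layers by μ_θ (3 steps, strictly decreasing):
  μ^(1)=5; μ^(2)=1; μ^(3)=-7

((0, 0, 4); (1, 0, 0); (0, 3, 0))


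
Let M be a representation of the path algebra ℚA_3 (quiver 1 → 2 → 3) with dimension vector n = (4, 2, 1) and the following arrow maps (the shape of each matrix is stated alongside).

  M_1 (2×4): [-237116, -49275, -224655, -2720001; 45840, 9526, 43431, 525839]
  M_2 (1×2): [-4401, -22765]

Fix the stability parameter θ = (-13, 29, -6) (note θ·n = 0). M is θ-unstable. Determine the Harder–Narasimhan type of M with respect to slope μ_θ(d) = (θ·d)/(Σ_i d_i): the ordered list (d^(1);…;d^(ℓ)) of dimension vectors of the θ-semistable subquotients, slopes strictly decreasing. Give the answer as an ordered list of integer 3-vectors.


Barcode: M ≅ I[1,1]^2, I[1,2], I[1,3]. HN layers by μ_θ (3 steps, strictly decreasing):
  μ^(1)=29; μ^(2)=23/2; μ^(3)=-13

((0, 1, 0); (0, 1, 1); (4, 0, 0))


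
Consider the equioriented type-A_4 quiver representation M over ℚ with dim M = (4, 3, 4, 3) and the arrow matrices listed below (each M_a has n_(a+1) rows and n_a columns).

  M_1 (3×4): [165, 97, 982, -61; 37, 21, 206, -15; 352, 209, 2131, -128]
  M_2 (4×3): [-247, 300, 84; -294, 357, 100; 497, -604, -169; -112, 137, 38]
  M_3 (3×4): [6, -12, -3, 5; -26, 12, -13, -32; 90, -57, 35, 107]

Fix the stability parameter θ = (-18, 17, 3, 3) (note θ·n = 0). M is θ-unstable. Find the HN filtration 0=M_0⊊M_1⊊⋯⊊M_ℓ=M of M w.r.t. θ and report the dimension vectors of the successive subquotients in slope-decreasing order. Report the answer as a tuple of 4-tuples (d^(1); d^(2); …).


Interval decomposition of M: I[1,1], I[1,3], I[1,4]^2, I[3,4].
HN type (ℓ=4): μ^(1)=10; μ^(2)=23/3; μ^(3)=3; μ^(4)=-18

((0, 1, 1, 0); (0, 2, 2, 2); (0, 0, 1, 1); (4, 0, 0, 0))


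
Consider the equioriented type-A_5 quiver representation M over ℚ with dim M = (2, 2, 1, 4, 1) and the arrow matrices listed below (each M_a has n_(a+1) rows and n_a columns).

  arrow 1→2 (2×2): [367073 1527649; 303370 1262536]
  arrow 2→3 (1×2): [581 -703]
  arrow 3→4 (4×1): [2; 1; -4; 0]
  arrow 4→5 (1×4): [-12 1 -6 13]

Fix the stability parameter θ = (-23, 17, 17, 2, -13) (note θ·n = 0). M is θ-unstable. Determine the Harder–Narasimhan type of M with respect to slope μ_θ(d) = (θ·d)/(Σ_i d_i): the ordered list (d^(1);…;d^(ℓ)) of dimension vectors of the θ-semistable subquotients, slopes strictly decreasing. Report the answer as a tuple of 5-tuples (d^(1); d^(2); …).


Barcode: M ≅ I[1,2], I[1,5], I[4,4]^3. HN layers by μ_θ (4 steps, strictly decreasing):
  μ^(1)=17; μ^(2)=23/4; μ^(3)=2; μ^(4)=-23

((0, 1, 0, 0, 0); (0, 1, 1, 1, 1); (0, 0, 0, 3, 0); (2, 0, 0, 0, 0))
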